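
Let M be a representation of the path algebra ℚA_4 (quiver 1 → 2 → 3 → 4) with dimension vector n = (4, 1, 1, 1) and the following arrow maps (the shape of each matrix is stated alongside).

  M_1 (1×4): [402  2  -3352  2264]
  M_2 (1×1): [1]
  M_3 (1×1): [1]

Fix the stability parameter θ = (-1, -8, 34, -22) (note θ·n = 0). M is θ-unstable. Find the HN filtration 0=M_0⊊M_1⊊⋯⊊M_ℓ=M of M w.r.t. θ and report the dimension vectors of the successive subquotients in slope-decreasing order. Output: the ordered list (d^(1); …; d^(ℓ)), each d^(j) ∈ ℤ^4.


Barcode: M ≅ I[1,1]^3, I[1,4]. HN layers by μ_θ (3 steps, strictly decreasing):
  μ^(1)=6; μ^(2)=-1; μ^(3)=-9/2

((0, 0, 1, 1); (3, 0, 0, 0); (1, 1, 0, 0))


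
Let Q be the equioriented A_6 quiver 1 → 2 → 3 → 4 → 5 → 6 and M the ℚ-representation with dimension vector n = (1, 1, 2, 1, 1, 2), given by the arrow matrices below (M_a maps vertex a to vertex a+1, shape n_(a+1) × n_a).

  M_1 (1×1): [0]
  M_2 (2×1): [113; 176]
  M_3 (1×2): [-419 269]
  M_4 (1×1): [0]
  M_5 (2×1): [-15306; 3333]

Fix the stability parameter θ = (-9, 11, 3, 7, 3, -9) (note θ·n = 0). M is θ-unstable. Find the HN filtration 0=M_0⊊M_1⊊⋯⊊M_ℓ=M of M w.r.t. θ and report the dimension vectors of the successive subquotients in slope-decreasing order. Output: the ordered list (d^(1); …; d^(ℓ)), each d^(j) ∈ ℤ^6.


Barcode: M ≅ I[1,1], I[2,4], I[3,3], I[5,6], I[6,6]. HN layers by μ_θ (4 steps, strictly decreasing):
  μ^(1)=7; μ^(2)=3; μ^(3)=-3; μ^(4)=-9

((0, 1, 1, 1, 0, 0); (0, 0, 1, 0, 0, 0); (0, 0, 0, 0, 1, 1); (1, 0, 0, 0, 0, 1))


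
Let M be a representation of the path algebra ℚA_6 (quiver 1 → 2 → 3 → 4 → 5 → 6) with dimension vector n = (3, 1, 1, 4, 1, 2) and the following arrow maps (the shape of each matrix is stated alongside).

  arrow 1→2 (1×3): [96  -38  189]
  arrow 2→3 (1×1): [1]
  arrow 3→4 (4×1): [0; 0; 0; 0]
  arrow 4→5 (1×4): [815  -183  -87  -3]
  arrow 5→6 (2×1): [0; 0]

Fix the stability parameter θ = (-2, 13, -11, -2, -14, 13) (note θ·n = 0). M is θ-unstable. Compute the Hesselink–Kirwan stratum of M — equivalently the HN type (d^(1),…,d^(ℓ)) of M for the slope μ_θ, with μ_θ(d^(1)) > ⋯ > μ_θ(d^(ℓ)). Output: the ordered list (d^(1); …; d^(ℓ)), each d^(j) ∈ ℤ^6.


Interval decomposition of M: I[1,1]^2, I[1,3], I[4,4]^3, I[4,5], I[6,6]^2.
HN type (ℓ=4): μ^(1)=13; μ^(2)=1; μ^(3)=-2; μ^(4)=-8

((0, 0, 0, 0, 0, 2); (0, 1, 1, 0, 0, 0); (3, 0, 0, 3, 0, 0); (0, 0, 0, 1, 1, 0))


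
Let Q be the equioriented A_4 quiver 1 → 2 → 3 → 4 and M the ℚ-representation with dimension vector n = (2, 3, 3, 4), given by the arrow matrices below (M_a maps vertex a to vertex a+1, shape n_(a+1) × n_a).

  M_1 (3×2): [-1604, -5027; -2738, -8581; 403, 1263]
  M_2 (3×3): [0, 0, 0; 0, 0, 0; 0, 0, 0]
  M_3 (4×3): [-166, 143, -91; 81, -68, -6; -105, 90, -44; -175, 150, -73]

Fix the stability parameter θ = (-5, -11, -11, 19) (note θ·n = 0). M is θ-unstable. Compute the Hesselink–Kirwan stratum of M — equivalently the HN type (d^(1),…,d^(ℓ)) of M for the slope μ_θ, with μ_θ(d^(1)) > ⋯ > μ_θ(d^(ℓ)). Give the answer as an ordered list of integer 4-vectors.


Interval decomposition of M: I[1,2]^2, I[2,2], I[3,4]^3, I[4,4].
HN type (ℓ=3): μ^(1)=19; μ^(2)=-8; μ^(3)=-11

((0, 0, 0, 4); (2, 2, 0, 0); (0, 1, 3, 0))


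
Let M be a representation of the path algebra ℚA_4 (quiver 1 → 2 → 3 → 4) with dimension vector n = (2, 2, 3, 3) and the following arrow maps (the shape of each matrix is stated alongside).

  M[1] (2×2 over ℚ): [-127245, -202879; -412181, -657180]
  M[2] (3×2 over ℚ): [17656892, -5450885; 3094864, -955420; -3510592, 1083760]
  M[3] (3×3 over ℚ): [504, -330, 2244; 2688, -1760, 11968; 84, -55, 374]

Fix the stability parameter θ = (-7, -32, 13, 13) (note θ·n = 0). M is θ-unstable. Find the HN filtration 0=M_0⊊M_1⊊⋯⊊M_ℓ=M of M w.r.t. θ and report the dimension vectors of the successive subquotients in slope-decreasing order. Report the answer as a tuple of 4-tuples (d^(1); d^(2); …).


Barcode: M ≅ I[1,2], I[1,3], I[3,3], I[3,4], I[4,4]^2. HN layers by μ_θ (2 steps, strictly decreasing):
  μ^(1)=13; μ^(2)=-39/2

((0, 0, 3, 3); (2, 2, 0, 0))


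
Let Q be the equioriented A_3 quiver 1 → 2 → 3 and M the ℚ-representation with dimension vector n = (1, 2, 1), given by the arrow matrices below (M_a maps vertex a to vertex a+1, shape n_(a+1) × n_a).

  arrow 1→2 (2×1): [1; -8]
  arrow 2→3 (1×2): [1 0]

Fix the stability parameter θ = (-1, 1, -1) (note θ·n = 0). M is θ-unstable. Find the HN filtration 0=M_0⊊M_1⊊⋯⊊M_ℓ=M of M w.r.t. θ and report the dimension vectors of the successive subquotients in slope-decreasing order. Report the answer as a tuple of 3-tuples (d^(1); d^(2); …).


Via rank(M_{q-1}∘⋯∘M_p): M ≅ I[1,3], I[2,2].
μ_θ-semistable layers: μ^(1)=1; μ^(2)=0; μ^(3)=-1

((0, 1, 0); (0, 1, 1); (1, 0, 0))


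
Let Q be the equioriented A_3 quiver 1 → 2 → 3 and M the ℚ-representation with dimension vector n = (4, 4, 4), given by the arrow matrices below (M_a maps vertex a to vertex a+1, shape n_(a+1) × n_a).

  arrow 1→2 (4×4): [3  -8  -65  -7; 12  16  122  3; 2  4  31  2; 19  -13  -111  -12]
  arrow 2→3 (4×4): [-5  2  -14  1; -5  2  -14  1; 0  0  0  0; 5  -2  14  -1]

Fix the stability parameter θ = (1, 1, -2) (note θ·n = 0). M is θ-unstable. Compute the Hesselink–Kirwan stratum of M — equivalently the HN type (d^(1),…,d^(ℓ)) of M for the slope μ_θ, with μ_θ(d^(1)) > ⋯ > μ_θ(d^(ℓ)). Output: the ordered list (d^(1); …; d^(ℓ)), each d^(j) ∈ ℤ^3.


Via rank(M_{q-1}∘⋯∘M_p): M ≅ I[1,2]^3, I[1,3], I[3,3]^3.
μ_θ-semistable layers: μ^(1)=1; μ^(2)=0; μ^(3)=-2

((3, 3, 0); (1, 1, 1); (0, 0, 3))


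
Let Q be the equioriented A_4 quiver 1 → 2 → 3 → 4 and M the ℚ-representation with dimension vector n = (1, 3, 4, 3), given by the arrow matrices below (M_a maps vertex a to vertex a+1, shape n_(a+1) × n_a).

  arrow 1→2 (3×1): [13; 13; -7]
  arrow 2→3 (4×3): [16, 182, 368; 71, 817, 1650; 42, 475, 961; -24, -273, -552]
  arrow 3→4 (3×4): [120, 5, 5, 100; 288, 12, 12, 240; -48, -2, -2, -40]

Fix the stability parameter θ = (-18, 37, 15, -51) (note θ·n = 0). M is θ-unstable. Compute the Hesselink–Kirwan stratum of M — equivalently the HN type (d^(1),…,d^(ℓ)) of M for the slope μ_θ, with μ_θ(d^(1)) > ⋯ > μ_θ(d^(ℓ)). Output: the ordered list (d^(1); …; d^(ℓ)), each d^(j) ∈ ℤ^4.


Via rank(M_{q-1}∘⋯∘M_p): M ≅ I[1,3], I[2,3], I[2,4], I[3,3], I[4,4]^2.
μ_θ-semistable layers: μ^(1)=26; μ^(2)=15; μ^(3)=1/3; μ^(4)=-18; μ^(5)=-51

((0, 2, 2, 0); (0, 0, 1, 0); (0, 1, 1, 1); (1, 0, 0, 0); (0, 0, 0, 2))


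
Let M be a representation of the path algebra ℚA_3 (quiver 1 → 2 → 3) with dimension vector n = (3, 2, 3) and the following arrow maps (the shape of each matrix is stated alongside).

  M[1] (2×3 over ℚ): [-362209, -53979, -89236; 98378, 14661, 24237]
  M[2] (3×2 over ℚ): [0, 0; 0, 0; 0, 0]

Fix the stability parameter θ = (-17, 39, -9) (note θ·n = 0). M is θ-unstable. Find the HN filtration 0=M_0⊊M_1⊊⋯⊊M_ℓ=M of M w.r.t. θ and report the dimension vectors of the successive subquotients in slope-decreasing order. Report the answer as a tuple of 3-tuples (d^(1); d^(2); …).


Interval decomposition of M: I[1,1], I[1,2]^2, I[3,3]^3.
HN type (ℓ=3): μ^(1)=39; μ^(2)=-9; μ^(3)=-17

((0, 2, 0); (0, 0, 3); (3, 0, 0))


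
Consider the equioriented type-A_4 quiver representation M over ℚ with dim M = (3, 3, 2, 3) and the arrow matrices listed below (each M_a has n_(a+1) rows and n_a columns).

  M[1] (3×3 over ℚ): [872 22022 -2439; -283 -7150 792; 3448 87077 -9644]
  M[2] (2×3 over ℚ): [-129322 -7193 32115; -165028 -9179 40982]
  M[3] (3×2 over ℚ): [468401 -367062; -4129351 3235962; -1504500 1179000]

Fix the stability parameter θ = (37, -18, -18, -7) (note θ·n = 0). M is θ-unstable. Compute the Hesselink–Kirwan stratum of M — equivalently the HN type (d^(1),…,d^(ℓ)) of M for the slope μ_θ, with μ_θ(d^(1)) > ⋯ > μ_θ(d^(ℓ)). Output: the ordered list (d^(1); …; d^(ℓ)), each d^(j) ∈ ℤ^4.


Interval decomposition of M: I[1,2], I[1,3], I[1,4], I[4,4]^2.
HN type (ℓ=4): μ^(1)=19/2; μ^(2)=1/3; μ^(3)=-3/2; μ^(4)=-7

((1, 1, 0, 0); (1, 1, 1, 0); (1, 1, 1, 1); (0, 0, 0, 2))


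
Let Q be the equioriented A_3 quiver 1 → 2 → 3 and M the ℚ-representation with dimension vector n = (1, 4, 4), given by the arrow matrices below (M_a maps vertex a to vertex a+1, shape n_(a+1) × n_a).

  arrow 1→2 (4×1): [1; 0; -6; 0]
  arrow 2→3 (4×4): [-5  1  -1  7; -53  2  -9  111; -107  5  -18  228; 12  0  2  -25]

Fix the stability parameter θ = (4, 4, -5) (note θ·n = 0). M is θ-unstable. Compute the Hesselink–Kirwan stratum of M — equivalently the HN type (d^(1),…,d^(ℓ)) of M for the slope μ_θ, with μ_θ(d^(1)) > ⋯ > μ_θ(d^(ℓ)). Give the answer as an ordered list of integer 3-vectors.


Interval decomposition of M: I[1,3], I[2,3]^3.
HN type (ℓ=2): μ^(1)=1; μ^(2)=-1/2

((1, 1, 1); (0, 3, 3))


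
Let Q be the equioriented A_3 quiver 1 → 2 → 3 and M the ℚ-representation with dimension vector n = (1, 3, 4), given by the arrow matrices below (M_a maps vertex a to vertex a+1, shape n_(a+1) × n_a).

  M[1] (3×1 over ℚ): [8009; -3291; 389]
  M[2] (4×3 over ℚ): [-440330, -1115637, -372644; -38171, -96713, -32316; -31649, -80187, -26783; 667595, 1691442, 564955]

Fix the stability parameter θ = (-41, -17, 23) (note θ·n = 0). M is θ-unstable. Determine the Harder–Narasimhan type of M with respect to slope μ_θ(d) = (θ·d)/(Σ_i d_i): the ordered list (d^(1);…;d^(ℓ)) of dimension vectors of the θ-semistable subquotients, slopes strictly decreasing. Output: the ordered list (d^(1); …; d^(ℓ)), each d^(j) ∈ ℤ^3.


Via rank(M_{q-1}∘⋯∘M_p): M ≅ I[1,3], I[2,3]^2, I[3,3].
μ_θ-semistable layers: μ^(1)=23; μ^(2)=-17; μ^(3)=-41

((0, 0, 4); (0, 3, 0); (1, 0, 0))


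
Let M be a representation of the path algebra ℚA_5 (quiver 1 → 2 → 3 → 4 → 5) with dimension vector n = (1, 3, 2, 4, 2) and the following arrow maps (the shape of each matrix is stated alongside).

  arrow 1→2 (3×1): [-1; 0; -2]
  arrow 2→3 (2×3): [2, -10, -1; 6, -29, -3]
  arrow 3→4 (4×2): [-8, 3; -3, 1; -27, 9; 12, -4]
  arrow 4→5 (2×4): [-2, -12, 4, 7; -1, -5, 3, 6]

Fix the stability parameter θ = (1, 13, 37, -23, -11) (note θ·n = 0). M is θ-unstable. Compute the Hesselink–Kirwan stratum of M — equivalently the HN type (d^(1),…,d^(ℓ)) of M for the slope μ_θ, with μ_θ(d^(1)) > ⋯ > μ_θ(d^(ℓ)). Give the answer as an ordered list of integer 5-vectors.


Interval decomposition of M: I[1,2], I[2,4], I[2,5], I[4,4], I[4,5].
HN type (ℓ=6): μ^(1)=13; μ^(2)=9; μ^(3)=4; μ^(4)=1; μ^(5)=-11; μ^(6)=-23

((0, 1, 0, 0, 0); (0, 1, 1, 1, 0); (0, 1, 1, 1, 1); (1, 0, 0, 0, 0); (0, 0, 0, 0, 1); (0, 0, 0, 2, 0))


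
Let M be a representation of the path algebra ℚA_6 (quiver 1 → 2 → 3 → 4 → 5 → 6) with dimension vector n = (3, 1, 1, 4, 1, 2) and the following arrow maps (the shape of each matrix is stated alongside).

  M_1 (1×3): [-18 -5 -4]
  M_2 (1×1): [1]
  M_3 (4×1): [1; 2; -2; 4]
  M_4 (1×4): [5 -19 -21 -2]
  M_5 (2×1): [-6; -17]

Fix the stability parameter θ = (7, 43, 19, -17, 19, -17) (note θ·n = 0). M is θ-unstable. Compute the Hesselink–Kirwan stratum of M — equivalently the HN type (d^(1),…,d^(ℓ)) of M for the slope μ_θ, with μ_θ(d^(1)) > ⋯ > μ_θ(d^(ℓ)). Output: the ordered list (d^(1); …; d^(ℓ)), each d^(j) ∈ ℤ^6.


Barcode: M ≅ I[1,1]^2, I[1,6], I[4,4]^3, I[6,6]. HN layers by μ_θ (3 steps, strictly decreasing):
  μ^(1)=47/5; μ^(2)=7; μ^(3)=-17

((0, 1, 1, 1, 1, 1); (3, 0, 0, 0, 0, 0); (0, 0, 0, 3, 0, 1))


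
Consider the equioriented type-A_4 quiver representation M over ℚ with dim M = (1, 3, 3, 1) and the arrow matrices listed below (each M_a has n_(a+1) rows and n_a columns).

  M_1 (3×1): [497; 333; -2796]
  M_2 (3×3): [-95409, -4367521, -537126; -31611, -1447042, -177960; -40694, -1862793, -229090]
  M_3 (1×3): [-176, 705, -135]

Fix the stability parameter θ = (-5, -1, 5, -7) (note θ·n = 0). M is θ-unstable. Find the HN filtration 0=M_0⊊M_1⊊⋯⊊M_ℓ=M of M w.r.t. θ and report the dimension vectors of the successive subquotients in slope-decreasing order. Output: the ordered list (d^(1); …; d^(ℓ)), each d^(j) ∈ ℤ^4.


Interval decomposition of M: I[1,3], I[2,2], I[2,4], I[3,3].
HN type (ℓ=3): μ^(1)=5; μ^(2)=-1; μ^(3)=-5

((0, 0, 2, 0); (0, 3, 1, 1); (1, 0, 0, 0))


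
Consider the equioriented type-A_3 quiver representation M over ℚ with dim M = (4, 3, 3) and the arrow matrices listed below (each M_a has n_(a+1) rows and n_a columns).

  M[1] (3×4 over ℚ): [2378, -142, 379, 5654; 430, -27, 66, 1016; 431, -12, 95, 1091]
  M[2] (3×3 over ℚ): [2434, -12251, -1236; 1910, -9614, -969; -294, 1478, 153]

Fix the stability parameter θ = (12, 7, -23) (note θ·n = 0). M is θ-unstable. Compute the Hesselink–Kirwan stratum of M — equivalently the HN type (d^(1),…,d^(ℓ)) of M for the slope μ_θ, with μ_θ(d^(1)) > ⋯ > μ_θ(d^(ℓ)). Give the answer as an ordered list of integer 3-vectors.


Interval decomposition of M: I[1,1], I[1,2], I[1,3]^2, I[3,3].
HN type (ℓ=4): μ^(1)=12; μ^(2)=19/2; μ^(3)=-4/3; μ^(4)=-23

((1, 0, 0); (1, 1, 0); (2, 2, 2); (0, 0, 1))


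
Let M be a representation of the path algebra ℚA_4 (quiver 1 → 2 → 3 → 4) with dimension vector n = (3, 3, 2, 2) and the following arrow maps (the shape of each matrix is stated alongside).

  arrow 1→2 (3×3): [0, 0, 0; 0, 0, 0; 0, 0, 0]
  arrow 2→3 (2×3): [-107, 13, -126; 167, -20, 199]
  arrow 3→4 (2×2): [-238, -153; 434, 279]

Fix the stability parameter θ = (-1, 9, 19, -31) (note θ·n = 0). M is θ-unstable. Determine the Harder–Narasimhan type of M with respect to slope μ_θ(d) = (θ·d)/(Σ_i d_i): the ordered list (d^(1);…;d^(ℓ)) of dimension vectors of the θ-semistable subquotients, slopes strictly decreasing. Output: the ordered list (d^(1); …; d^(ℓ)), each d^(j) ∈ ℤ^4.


Interval decomposition of M: I[1,1]^3, I[2,2], I[2,3], I[2,4], I[4,4].
HN type (ℓ=4): μ^(1)=19; μ^(2)=9; μ^(3)=-1; μ^(4)=-31

((0, 0, 1, 0); (0, 2, 0, 0); (3, 1, 1, 1); (0, 0, 0, 1))


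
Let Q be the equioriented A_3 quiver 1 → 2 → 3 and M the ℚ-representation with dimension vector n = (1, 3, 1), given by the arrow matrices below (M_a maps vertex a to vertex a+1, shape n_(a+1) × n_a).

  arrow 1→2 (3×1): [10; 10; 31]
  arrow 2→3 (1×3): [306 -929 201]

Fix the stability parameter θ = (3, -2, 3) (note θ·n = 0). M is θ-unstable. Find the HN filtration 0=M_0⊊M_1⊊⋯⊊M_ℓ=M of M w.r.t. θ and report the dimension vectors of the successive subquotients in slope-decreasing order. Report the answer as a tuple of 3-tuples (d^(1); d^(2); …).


Barcode: M ≅ I[1,3], I[2,2]^2. HN layers by μ_θ (3 steps, strictly decreasing):
  μ^(1)=3; μ^(2)=1/2; μ^(3)=-2

((0, 0, 1); (1, 1, 0); (0, 2, 0))


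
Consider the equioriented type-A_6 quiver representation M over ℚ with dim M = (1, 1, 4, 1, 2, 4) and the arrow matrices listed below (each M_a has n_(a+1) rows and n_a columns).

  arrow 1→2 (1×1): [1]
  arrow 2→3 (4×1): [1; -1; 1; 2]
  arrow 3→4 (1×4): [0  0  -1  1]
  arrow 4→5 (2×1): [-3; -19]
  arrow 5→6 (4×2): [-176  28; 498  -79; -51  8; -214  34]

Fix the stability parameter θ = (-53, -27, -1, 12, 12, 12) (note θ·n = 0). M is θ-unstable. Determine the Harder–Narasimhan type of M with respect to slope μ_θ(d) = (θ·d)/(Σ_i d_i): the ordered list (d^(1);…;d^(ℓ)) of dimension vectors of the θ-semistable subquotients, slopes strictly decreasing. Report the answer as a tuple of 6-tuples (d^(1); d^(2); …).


Interval decomposition of M: I[1,6], I[3,3]^3, I[5,6], I[6,6]^2.
HN type (ℓ=4): μ^(1)=12; μ^(2)=-1; μ^(3)=-27; μ^(4)=-53

((0, 0, 0, 1, 2, 4); (0, 0, 4, 0, 0, 0); (0, 1, 0, 0, 0, 0); (1, 0, 0, 0, 0, 0))


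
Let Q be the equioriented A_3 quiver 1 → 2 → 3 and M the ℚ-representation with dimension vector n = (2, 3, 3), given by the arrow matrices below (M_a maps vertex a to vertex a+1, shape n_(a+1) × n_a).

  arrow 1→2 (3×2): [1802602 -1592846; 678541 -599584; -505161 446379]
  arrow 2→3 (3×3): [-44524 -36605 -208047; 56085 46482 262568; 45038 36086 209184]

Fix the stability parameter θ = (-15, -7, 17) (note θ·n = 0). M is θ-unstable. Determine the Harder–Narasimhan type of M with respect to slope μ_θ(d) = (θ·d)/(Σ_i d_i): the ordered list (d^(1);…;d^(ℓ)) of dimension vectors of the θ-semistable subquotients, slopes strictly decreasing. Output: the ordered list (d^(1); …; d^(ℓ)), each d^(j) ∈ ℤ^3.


Barcode: M ≅ I[1,3]^2, I[2,3]. HN layers by μ_θ (3 steps, strictly decreasing):
  μ^(1)=17; μ^(2)=-7; μ^(3)=-15

((0, 0, 3); (0, 3, 0); (2, 0, 0))


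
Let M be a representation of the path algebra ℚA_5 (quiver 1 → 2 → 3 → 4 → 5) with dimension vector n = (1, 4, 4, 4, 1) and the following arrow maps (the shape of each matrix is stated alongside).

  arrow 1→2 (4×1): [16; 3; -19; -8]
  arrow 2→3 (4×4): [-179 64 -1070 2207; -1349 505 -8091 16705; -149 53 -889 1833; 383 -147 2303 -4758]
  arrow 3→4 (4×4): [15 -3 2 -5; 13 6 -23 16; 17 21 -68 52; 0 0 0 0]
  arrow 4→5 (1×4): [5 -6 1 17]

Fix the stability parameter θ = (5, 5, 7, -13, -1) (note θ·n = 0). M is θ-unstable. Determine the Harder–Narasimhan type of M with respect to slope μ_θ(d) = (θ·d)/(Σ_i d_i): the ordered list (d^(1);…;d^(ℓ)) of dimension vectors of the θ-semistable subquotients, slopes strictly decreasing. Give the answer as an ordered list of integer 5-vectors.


Via rank(M_{q-1}∘⋯∘M_p): M ≅ I[1,5], I[2,3], I[2,4]^2, I[4,4].
μ_θ-semistable layers: μ^(1)=7; μ^(2)=5; μ^(3)=3/5; μ^(4)=-1/3; μ^(5)=-13

((0, 0, 1, 0, 0); (0, 1, 0, 0, 0); (1, 1, 1, 1, 1); (0, 2, 2, 2, 0); (0, 0, 0, 1, 0))


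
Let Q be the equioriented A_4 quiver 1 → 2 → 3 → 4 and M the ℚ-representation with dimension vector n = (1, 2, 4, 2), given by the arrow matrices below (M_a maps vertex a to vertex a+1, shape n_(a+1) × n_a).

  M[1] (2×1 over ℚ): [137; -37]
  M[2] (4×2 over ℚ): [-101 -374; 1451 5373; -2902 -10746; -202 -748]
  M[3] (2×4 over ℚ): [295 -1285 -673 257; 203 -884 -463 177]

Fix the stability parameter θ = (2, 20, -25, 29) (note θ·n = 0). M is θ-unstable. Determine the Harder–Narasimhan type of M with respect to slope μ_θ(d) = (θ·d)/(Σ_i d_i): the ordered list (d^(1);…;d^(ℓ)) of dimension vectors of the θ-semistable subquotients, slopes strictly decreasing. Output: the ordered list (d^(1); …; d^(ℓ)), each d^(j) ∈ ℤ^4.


Via rank(M_{q-1}∘⋯∘M_p): M ≅ I[1,4], I[2,4], I[3,3]^2.
μ_θ-semistable layers: μ^(1)=29; μ^(2)=-1; μ^(3)=-5/2; μ^(4)=-25

((0, 0, 0, 2); (1, 1, 1, 0); (0, 1, 1, 0); (0, 0, 2, 0))


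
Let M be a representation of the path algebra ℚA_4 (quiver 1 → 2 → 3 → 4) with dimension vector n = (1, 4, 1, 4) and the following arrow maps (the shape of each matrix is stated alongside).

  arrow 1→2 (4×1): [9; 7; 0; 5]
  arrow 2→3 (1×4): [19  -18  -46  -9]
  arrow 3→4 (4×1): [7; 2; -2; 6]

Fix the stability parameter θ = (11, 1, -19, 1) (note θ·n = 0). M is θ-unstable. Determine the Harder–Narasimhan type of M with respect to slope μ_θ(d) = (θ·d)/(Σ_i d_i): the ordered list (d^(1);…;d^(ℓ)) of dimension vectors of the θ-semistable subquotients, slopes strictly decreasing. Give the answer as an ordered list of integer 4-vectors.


Interval decomposition of M: I[1,2], I[2,2]^2, I[2,4], I[4,4]^3.
HN type (ℓ=3): μ^(1)=6; μ^(2)=1; μ^(3)=-9

((1, 1, 0, 0); (0, 2, 0, 4); (0, 1, 1, 0))


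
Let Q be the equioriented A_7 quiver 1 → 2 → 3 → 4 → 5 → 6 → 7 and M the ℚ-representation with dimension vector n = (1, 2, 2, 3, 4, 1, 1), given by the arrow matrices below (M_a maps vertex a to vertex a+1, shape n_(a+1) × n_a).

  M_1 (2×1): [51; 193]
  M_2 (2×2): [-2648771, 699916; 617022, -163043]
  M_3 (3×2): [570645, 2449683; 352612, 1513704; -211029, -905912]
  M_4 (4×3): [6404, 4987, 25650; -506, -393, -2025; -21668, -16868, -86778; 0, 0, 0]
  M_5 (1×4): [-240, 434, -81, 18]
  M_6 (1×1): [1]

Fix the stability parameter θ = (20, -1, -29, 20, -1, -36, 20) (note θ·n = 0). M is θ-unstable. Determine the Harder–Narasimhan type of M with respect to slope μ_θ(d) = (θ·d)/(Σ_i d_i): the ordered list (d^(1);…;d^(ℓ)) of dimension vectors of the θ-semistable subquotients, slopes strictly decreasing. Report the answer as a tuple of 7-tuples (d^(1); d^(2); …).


Via rank(M_{q-1}∘⋯∘M_p): M ≅ I[1,5], I[2,4], I[4,7], I[5,5]^2.
μ_θ-semistable layers: μ^(1)=20; μ^(2)=19/2; μ^(3)=-1; μ^(4)=-10/3; μ^(5)=-17/3; μ^(6)=-15

((0, 0, 0, 1, 0, 0, 1); (0, 0, 0, 1, 1, 0, 0); (0, 0, 0, 0, 2, 0, 0); (1, 1, 1, 0, 0, 0, 0); (0, 0, 0, 1, 1, 1, 0); (0, 1, 1, 0, 0, 0, 0))


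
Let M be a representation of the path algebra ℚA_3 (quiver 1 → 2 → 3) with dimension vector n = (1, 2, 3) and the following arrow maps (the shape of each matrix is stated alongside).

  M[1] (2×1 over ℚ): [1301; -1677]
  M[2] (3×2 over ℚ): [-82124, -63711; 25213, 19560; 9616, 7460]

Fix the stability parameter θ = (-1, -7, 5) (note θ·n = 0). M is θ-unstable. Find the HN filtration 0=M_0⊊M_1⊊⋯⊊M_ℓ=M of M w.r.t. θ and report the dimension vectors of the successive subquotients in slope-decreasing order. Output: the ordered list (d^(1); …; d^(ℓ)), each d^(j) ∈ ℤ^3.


Interval decomposition of M: I[1,3], I[2,3], I[3,3].
HN type (ℓ=3): μ^(1)=5; μ^(2)=-4; μ^(3)=-7

((0, 0, 3); (1, 1, 0); (0, 1, 0))


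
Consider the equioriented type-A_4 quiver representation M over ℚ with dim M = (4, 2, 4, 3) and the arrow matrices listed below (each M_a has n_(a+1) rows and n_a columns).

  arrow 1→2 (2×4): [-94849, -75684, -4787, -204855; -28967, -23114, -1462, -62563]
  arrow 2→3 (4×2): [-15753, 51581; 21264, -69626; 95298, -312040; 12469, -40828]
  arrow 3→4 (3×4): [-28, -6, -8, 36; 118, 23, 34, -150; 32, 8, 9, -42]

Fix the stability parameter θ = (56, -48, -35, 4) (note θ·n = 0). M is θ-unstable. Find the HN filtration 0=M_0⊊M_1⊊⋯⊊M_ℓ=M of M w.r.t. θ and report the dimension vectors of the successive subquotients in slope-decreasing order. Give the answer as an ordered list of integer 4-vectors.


Barcode: M ≅ I[1,1]^2, I[1,3]^2, I[3,4]^2, I[4,4]. HN layers by μ_θ (4 steps, strictly decreasing):
  μ^(1)=56; μ^(2)=4; μ^(3)=-9; μ^(4)=-35

((2, 0, 0, 0); (0, 0, 0, 3); (2, 2, 2, 0); (0, 0, 2, 0))


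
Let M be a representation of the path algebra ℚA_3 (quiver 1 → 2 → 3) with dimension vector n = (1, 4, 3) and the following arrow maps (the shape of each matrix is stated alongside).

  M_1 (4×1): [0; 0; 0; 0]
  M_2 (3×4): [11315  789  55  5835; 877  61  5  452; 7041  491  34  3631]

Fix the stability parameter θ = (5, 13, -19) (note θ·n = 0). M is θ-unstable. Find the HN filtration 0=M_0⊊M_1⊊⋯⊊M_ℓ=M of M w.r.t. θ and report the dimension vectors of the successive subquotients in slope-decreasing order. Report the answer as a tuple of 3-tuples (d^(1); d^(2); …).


Via rank(M_{q-1}∘⋯∘M_p): M ≅ I[1,1], I[2,2], I[2,3]^3.
μ_θ-semistable layers: μ^(1)=13; μ^(2)=5; μ^(3)=-3

((0, 1, 0); (1, 0, 0); (0, 3, 3))


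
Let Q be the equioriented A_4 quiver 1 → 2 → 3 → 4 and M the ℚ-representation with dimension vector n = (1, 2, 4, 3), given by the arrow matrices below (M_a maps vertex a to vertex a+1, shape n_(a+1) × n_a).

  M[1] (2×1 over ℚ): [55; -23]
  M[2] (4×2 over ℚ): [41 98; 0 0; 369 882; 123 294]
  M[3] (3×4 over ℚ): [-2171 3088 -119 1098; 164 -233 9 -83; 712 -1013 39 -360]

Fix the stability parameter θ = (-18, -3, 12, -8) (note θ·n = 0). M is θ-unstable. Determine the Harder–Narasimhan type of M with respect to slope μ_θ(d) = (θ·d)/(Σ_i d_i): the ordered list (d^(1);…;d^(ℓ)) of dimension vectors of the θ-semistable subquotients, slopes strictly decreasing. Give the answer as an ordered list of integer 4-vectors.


Via rank(M_{q-1}∘⋯∘M_p): M ≅ I[1,4], I[2,2], I[3,3], I[3,4]^2.
μ_θ-semistable layers: μ^(1)=12; μ^(2)=2; μ^(3)=-3; μ^(4)=-18

((0, 0, 1, 0); (0, 0, 3, 3); (0, 2, 0, 0); (1, 0, 0, 0))


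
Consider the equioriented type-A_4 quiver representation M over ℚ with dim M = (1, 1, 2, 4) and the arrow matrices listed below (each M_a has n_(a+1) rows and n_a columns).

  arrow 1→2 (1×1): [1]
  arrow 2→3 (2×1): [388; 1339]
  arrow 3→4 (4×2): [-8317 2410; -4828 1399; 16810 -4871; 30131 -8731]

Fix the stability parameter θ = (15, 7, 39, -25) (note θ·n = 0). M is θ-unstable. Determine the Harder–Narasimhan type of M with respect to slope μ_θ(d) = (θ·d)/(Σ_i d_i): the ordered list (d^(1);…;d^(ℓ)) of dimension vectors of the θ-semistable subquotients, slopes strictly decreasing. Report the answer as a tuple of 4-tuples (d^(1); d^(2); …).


Via rank(M_{q-1}∘⋯∘M_p): M ≅ I[1,4], I[3,4], I[4,4]^2.
μ_θ-semistable layers: μ^(1)=9; μ^(2)=7; μ^(3)=-25

((1, 1, 1, 1); (0, 0, 1, 1); (0, 0, 0, 2))


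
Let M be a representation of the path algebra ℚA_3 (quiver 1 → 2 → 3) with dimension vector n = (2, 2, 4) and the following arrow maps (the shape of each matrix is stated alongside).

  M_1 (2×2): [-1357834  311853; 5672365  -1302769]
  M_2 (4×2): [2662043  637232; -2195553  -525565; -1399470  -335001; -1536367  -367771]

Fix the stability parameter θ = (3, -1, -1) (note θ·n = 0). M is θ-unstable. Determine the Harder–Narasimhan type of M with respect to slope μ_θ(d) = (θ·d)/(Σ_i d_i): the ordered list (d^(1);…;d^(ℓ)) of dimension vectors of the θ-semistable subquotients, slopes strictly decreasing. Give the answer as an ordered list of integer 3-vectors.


Interval decomposition of M: I[1,3]^2, I[3,3]^2.
HN type (ℓ=2): μ^(1)=1/3; μ^(2)=-1

((2, 2, 2); (0, 0, 2))


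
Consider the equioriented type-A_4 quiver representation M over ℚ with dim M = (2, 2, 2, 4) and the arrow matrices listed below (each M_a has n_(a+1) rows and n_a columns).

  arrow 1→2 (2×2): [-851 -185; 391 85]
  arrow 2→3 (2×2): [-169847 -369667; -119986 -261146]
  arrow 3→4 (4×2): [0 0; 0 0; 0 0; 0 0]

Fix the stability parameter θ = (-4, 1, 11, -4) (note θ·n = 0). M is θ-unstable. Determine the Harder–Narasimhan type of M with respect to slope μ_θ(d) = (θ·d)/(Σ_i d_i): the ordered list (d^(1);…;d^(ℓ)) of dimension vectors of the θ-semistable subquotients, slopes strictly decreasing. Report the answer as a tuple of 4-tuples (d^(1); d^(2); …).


Via rank(M_{q-1}∘⋯∘M_p): M ≅ I[1,1], I[1,2], I[2,3], I[3,3], I[4,4]^4.
μ_θ-semistable layers: μ^(1)=11; μ^(2)=1; μ^(3)=-4

((0, 0, 2, 0); (0, 2, 0, 0); (2, 0, 0, 4))


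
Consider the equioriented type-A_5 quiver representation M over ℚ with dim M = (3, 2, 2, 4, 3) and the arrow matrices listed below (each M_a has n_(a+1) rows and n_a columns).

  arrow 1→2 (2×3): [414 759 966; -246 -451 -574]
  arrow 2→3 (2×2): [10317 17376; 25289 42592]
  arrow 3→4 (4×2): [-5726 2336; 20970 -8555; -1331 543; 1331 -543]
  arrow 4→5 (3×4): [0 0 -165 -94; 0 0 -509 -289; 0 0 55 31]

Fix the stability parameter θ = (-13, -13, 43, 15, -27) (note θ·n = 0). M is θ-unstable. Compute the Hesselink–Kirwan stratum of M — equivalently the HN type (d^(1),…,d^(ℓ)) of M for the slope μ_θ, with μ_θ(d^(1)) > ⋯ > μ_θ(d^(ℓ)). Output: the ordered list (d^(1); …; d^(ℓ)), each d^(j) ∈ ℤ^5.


Interval decomposition of M: I[1,1]^2, I[1,4], I[2,2], I[3,5], I[4,4], I[4,5], I[5,5].
HN type (ℓ=6): μ^(1)=29; μ^(2)=15; μ^(3)=31/3; μ^(4)=-6; μ^(5)=-13; μ^(6)=-27

((0, 0, 1, 1, 0); (0, 0, 0, 1, 0); (0, 0, 1, 1, 1); (0, 0, 0, 1, 1); (3, 2, 0, 0, 0); (0, 0, 0, 0, 1))


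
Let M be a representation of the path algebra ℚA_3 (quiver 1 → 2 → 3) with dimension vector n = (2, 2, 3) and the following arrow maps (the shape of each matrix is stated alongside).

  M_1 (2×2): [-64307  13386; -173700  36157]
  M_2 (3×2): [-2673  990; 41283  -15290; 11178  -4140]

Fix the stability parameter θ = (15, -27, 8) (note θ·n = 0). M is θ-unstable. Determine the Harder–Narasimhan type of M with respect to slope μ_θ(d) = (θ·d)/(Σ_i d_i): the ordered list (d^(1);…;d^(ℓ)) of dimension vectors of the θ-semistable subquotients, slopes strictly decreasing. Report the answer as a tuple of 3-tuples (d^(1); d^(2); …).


Via rank(M_{q-1}∘⋯∘M_p): M ≅ I[1,2], I[1,3], I[3,3]^2.
μ_θ-semistable layers: μ^(1)=8; μ^(2)=-6

((0, 0, 3); (2, 2, 0))


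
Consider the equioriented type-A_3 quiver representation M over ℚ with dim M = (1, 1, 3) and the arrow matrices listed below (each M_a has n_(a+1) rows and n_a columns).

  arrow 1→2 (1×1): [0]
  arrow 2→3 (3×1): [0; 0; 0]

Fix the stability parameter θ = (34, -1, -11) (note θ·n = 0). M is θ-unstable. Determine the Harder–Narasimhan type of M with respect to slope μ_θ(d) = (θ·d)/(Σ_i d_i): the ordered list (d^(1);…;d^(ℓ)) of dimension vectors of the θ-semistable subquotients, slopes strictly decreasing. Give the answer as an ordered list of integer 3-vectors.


Interval decomposition of M: I[1,1], I[2,2], I[3,3]^3.
HN type (ℓ=3): μ^(1)=34; μ^(2)=-1; μ^(3)=-11

((1, 0, 0); (0, 1, 0); (0, 0, 3))


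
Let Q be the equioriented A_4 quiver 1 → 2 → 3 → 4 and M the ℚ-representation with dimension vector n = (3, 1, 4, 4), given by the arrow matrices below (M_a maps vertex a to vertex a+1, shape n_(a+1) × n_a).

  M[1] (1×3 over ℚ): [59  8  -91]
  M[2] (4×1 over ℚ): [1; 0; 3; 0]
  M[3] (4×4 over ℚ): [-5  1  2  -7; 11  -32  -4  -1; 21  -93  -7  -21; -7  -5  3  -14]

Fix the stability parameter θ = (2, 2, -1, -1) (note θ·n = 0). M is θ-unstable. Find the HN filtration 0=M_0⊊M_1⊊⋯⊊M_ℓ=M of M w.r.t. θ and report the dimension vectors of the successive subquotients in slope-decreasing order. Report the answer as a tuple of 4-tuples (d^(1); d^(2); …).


Barcode: M ≅ I[1,1]^2, I[1,4], I[3,4]^3. HN layers by μ_θ (3 steps, strictly decreasing):
  μ^(1)=2; μ^(2)=1/2; μ^(3)=-1

((2, 0, 0, 0); (1, 1, 1, 1); (0, 0, 3, 3))


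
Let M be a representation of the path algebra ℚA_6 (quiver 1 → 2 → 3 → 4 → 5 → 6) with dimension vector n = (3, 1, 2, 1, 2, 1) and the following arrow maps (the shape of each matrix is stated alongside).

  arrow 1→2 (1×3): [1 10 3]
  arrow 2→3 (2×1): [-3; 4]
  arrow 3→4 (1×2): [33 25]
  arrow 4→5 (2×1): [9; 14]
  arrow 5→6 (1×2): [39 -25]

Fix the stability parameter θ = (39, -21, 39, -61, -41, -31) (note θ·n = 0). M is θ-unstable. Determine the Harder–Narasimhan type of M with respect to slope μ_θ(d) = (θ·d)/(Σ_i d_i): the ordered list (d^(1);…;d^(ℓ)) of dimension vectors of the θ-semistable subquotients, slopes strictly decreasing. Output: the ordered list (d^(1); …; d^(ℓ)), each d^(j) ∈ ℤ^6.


Via rank(M_{q-1}∘⋯∘M_p): M ≅ I[1,1]^2, I[1,6], I[3,3], I[5,5].
μ_θ-semistable layers: μ^(1)=39; μ^(2)=-38/3; μ^(3)=-41

((2, 0, 1, 0, 0, 0); (1, 1, 1, 1, 1, 1); (0, 0, 0, 0, 1, 0))


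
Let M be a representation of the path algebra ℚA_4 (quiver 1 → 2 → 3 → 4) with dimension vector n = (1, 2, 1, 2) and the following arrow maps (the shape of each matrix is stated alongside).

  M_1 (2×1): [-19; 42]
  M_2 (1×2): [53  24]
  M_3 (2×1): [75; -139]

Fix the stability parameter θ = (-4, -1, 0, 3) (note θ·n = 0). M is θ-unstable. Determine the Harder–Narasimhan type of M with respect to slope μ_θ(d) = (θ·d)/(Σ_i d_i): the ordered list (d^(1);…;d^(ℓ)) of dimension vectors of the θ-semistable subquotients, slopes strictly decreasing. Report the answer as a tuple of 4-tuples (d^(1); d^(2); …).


Barcode: M ≅ I[1,4], I[2,2], I[4,4]. HN layers by μ_θ (4 steps, strictly decreasing):
  μ^(1)=3; μ^(2)=0; μ^(3)=-1; μ^(4)=-4

((0, 0, 0, 2); (0, 0, 1, 0); (0, 2, 0, 0); (1, 0, 0, 0))


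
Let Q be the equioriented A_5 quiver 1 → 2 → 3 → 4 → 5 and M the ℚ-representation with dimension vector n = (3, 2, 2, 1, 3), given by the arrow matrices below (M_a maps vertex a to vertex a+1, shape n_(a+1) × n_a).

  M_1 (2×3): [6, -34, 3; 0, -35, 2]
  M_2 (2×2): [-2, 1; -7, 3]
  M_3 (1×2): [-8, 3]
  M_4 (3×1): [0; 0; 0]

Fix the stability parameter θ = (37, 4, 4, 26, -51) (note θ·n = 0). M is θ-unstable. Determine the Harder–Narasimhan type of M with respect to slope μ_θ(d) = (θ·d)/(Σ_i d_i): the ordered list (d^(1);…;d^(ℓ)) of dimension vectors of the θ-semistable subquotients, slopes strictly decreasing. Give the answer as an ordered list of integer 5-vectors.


Via rank(M_{q-1}∘⋯∘M_p): M ≅ I[1,1], I[1,3], I[1,4], I[5,5]^3.
μ_θ-semistable layers: μ^(1)=37; μ^(2)=26; μ^(3)=15; μ^(4)=-51

((1, 0, 0, 0, 0); (0, 0, 0, 1, 0); (2, 2, 2, 0, 0); (0, 0, 0, 0, 3))


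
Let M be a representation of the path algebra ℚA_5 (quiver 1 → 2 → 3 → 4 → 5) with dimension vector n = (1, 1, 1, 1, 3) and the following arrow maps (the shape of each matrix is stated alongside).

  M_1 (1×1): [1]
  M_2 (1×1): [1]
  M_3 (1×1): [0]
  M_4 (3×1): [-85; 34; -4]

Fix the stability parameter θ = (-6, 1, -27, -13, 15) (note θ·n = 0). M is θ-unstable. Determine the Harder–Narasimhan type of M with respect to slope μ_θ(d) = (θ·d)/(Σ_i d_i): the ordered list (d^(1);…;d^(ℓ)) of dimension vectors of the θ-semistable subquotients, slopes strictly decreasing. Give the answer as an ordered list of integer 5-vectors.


Barcode: M ≅ I[1,3], I[4,5], I[5,5]^2. HN layers by μ_θ (3 steps, strictly decreasing):
  μ^(1)=15; μ^(2)=-32/3; μ^(3)=-13

((0, 0, 0, 0, 3); (1, 1, 1, 0, 0); (0, 0, 0, 1, 0))


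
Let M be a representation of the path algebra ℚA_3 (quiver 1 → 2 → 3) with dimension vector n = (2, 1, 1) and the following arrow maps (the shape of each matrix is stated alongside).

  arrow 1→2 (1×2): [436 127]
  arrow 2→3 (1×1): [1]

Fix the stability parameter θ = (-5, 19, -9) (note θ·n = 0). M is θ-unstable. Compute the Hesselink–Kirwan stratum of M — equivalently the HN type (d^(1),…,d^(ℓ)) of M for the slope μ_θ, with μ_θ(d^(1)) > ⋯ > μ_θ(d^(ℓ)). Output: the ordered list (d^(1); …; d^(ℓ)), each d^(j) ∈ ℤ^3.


Interval decomposition of M: I[1,1], I[1,3].
HN type (ℓ=2): μ^(1)=5; μ^(2)=-5

((0, 1, 1); (2, 0, 0))


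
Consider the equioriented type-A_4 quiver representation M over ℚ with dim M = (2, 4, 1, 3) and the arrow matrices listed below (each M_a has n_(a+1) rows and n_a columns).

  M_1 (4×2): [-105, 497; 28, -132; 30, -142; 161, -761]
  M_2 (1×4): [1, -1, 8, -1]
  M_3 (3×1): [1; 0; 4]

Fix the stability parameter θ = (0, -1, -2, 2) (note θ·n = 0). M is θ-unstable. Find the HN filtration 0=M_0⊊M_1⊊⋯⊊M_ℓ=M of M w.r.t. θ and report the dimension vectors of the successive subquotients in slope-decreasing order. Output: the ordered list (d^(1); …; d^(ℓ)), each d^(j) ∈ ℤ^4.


Barcode: M ≅ I[1,2], I[1,4], I[2,2]^2, I[4,4]^2. HN layers by μ_θ (3 steps, strictly decreasing):
  μ^(1)=2; μ^(2)=-1/2; μ^(3)=-1

((0, 0, 0, 3); (1, 1, 0, 0); (1, 3, 1, 0))


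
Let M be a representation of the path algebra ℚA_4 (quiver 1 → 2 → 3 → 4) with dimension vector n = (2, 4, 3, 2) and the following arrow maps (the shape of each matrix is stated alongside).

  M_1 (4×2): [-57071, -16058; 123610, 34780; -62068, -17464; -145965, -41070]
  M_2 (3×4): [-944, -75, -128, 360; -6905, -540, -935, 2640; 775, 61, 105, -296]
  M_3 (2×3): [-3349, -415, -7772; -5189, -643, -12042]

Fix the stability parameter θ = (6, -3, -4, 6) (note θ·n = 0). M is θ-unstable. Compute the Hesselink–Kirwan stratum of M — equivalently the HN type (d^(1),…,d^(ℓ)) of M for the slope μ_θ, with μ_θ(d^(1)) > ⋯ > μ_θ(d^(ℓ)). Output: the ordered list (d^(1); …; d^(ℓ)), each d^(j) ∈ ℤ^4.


Barcode: M ≅ I[1,1], I[1,4], I[2,2]^2, I[2,3], I[3,4]. HN layers by μ_θ (5 steps, strictly decreasing):
  μ^(1)=6; μ^(2)=-1/3; μ^(3)=-3; μ^(4)=-7/2; μ^(5)=-4

((1, 0, 0, 2); (1, 1, 1, 0); (0, 2, 0, 0); (0, 1, 1, 0); (0, 0, 1, 0))


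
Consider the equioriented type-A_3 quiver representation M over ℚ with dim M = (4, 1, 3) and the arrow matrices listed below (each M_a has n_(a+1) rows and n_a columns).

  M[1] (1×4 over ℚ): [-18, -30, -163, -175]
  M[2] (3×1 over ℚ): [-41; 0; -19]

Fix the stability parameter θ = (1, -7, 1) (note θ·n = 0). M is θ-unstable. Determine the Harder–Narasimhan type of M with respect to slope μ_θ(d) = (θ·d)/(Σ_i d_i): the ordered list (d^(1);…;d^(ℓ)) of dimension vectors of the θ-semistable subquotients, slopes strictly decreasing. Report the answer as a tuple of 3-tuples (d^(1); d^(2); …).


Via rank(M_{q-1}∘⋯∘M_p): M ≅ I[1,1]^3, I[1,3], I[3,3]^2.
μ_θ-semistable layers: μ^(1)=1; μ^(2)=-3

((3, 0, 3); (1, 1, 0))


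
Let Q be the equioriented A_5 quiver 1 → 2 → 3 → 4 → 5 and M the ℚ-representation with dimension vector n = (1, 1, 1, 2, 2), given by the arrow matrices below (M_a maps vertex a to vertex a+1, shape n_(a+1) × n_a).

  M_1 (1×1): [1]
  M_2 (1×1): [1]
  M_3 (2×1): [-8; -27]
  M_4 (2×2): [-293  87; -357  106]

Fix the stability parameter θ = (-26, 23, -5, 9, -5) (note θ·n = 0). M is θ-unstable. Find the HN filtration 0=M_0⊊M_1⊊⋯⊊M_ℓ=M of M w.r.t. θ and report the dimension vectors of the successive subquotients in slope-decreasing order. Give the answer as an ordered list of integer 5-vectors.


Interval decomposition of M: I[1,5], I[4,5].
HN type (ℓ=3): μ^(1)=11/2; μ^(2)=2; μ^(3)=-26

((0, 1, 1, 1, 1); (0, 0, 0, 1, 1); (1, 0, 0, 0, 0))


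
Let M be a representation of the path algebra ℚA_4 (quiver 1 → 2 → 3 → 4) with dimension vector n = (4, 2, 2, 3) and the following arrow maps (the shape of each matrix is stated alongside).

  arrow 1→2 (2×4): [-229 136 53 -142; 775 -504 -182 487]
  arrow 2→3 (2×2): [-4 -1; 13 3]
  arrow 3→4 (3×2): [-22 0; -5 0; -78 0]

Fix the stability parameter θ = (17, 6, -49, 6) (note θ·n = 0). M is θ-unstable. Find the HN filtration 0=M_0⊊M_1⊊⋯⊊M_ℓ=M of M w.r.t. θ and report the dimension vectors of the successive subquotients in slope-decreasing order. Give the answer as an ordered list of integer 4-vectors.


Interval decomposition of M: I[1,1]^2, I[1,3], I[1,4], I[4,4]^2.
HN type (ℓ=3): μ^(1)=17; μ^(2)=6; μ^(3)=-26/3

((2, 0, 0, 0); (0, 0, 0, 3); (2, 2, 2, 0))


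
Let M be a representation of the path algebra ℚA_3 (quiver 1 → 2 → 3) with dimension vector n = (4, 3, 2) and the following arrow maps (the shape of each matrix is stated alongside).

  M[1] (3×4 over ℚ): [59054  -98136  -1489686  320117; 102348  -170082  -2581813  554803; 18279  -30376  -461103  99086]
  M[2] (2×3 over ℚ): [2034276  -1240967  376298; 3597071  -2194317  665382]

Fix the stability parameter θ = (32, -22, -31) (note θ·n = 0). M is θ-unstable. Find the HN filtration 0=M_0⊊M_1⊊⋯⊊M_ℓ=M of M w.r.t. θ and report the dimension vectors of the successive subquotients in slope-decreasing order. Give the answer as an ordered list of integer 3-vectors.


Interval decomposition of M: I[1,1], I[1,2], I[1,3]^2.
HN type (ℓ=3): μ^(1)=32; μ^(2)=5; μ^(3)=-7

((1, 0, 0); (1, 1, 0); (2, 2, 2))


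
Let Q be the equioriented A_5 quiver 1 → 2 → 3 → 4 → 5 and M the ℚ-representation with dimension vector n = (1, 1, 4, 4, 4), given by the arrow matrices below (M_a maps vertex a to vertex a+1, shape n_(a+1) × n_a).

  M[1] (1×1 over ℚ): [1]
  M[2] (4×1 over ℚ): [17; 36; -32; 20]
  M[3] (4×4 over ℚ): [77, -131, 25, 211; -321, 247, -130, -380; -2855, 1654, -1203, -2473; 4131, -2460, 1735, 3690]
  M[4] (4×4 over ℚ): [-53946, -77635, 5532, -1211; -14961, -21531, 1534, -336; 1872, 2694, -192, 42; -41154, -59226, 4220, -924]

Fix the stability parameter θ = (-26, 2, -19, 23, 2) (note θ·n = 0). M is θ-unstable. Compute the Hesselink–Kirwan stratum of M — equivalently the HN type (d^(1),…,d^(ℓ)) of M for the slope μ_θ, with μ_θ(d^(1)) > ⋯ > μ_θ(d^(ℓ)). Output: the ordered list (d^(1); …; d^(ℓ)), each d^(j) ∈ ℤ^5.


Barcode: M ≅ I[1,4], I[3,4], I[3,5]^2, I[5,5]^2. HN layers by μ_θ (6 steps, strictly decreasing):
  μ^(1)=23; μ^(2)=25/2; μ^(3)=2; μ^(4)=-17/2; μ^(5)=-19; μ^(6)=-26

((0, 0, 0, 2, 0); (0, 0, 0, 2, 2); (0, 0, 0, 0, 2); (0, 1, 1, 0, 0); (0, 0, 3, 0, 0); (1, 0, 0, 0, 0))
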